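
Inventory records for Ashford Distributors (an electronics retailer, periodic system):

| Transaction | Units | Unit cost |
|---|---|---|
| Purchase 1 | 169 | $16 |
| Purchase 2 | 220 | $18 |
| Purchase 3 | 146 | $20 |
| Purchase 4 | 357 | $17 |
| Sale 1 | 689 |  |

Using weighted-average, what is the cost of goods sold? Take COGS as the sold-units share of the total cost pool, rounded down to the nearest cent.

COGS = $12,090.71

Sale 1, sell 689: 689/892 × $15,653.00 → $12,090.71
Ending inventory (cost pool remaining) = $3,562.29
Check: goods available $15,653.00 = COGS $12,090.71 + ending $3,562.29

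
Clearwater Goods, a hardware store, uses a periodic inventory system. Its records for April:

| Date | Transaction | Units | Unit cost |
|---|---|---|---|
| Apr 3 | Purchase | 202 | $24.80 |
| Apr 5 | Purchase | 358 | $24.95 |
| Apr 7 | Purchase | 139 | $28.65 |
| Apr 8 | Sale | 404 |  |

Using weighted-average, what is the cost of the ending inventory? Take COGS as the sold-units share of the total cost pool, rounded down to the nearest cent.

Ending inventory = $7,564.52

Apr 8, sell 404: 404/699 × $17,924.05 → $10,359.53
Ending inventory (cost pool remaining) = $7,564.52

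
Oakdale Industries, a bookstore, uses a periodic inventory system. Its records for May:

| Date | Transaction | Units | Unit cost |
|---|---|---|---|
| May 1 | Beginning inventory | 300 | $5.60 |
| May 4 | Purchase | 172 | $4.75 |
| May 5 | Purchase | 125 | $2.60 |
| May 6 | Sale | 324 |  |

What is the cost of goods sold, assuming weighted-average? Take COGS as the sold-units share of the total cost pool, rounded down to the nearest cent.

COGS = $1,531.53

May 6, sell 324: 324/597 × $2,822.00 → $1,531.53
Ending inventory (cost pool remaining) = $1,290.47
Check: goods available $2,822.00 = COGS $1,531.53 + ending $1,290.47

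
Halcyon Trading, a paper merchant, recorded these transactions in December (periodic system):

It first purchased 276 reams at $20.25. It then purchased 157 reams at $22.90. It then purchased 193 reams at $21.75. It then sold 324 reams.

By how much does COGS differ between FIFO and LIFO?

$509.45

FIFO COGS: 276 @ $20.25 + 48 @ $22.90 = $6,688.20
LIFO COGS: 193 @ $21.75 + 131 @ $22.90 = $7,197.65
Difference = |$6,688.20 − $7,197.65| = $509.45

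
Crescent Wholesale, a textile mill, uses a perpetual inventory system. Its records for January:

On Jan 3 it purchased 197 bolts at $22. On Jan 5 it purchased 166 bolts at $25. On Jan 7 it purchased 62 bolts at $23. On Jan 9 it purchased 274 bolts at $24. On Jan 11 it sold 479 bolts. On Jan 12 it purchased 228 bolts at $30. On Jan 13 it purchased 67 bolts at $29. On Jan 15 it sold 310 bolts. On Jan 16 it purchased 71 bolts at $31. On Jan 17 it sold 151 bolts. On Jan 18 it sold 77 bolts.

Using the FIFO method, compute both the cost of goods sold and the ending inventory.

COGS = $25,982; ending inventory = $1,488

Jan 11, 479 sold [FIFO — oldest first]: 197 @ $22 + 166 @ $25 + 62 @ $23 + 54 @ $24 = $11,206
Jan 15, 310 sold [FIFO — oldest first]: 220 @ $24 + 90 @ $30 = $7,980
Jan 17, 151 sold [FIFO — oldest first]: 138 @ $30 + 13 @ $29 = $4,517
Jan 18, 77 sold [FIFO — oldest first]: 54 @ $29 + 23 @ $31 = $2,279
Total COGS = $11,206 + $7,980 + $4,517 + $2,279 = $25,982
Ending inventory: 48 @ $31 = $1,488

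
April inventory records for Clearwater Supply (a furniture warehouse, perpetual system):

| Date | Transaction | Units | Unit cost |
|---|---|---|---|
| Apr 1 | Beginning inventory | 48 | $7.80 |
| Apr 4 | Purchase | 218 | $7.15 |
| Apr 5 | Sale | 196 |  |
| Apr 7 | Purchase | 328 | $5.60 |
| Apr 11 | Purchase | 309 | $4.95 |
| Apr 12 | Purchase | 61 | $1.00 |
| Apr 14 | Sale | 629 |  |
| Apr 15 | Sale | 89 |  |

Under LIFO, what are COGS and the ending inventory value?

COGS = $4,971.75; ending inventory = $388.70

Apr 5, 196 sold [LIFO — newest first]: 196 @ $7.15 = $1,401.40
Apr 14, 629 sold [LIFO — newest first]: 61 @ $1.00 + 309 @ $4.95 + 259 @ $5.60 = $3,040.95
Apr 15, 89 sold [LIFO — newest first]: 69 @ $5.60 + 20 @ $7.15 = $529.40
Total COGS = $1,401.40 + $3,040.95 + $529.40 = $4,971.75
Ending inventory: 48 @ $7.80 + 2 @ $7.15 = $388.70
Check: goods available $5,360.45 = COGS $4,971.75 + ending $388.70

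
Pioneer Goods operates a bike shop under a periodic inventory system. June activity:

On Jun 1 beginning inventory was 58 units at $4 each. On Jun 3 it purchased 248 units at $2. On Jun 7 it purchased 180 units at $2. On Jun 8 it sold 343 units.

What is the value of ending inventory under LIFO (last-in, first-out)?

Jun 8, 343 sold [LIFO — newest first]: 180 @ $2 + 163 @ $2 = $686
Ending inventory: 58 @ $4 + 85 @ $2 = $402

Ending inventory = $402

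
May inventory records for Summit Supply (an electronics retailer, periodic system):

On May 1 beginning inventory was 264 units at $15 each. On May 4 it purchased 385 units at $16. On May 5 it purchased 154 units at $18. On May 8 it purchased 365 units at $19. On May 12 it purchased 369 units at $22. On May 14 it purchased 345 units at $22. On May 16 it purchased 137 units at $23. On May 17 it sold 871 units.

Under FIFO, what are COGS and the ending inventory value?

May 17, 871 sold [FIFO — oldest first]: 264 @ $15 + 385 @ $16 + 154 @ $18 + 68 @ $19 = $14,184
Ending inventory: 297 @ $19 + 369 @ $22 + 345 @ $22 + 137 @ $23 = $24,502
Check: goods available $38,686 = COGS $14,184 + ending $24,502

COGS = $14,184; ending inventory = $24,502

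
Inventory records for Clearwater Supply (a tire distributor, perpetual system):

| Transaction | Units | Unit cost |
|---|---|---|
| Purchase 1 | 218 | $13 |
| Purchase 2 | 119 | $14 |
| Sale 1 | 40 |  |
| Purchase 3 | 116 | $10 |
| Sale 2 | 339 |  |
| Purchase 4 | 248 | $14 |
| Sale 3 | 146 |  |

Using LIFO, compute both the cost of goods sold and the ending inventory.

COGS = $6,742; ending inventory = $2,390

Sale 1 (40) [LIFO — newest first]: 40 @ $14 = $560
Sale 2 (339) [LIFO — newest first]: 116 @ $10 + 79 @ $14 + 144 @ $13 = $4,138
Sale 3 (146) [LIFO — newest first]: 146 @ $14 = $2,044
Total COGS = $560 + $4,138 + $2,044 = $6,742
Ending inventory: 74 @ $13 + 102 @ $14 = $2,390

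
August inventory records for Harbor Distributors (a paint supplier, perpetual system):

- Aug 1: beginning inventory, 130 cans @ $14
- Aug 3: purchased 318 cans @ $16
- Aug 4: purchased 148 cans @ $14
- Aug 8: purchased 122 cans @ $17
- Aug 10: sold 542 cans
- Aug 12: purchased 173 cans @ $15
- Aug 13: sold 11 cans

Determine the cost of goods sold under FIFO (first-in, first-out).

COGS = $8,378

Aug 10, 542 sold [FIFO — oldest first]: 130 @ $14 + 318 @ $16 + 94 @ $14 = $8,224
Aug 13, 11 sold [FIFO — oldest first]: 11 @ $14 = $154
Total COGS = $8,224 + $154 = $8,378
Ending inventory: 43 @ $14 + 122 @ $17 + 173 @ $15 = $5,271
Check: goods available $13,649 = COGS $8,378 + ending $5,271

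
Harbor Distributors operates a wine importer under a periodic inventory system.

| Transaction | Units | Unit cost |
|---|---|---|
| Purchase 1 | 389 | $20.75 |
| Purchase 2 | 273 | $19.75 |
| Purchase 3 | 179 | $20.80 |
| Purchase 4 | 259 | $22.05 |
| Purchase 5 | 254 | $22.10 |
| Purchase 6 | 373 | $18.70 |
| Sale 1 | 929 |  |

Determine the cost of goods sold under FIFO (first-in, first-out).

COGS = $19,127.10

Sale 1 (929) [FIFO — oldest first]: 389 @ $20.75 + 273 @ $19.75 + 179 @ $20.80 + 88 @ $22.05 = $19,127.10
Ending inventory: 171 @ $22.05 + 254 @ $22.10 + 373 @ $18.70 = $16,359.05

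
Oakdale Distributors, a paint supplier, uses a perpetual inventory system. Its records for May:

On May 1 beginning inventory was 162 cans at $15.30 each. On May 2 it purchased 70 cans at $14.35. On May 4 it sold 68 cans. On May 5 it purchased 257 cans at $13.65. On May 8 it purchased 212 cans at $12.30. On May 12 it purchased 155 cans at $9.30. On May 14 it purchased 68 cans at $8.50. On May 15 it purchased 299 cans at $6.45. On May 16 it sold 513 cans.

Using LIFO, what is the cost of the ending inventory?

Ending inventory = $8,706.65

May 4, 68 sold [LIFO — newest first]: 68 @ $14.35 = $975.80
May 16, 513 sold [LIFO — newest first]: 299 @ $6.45 + 68 @ $8.50 + 146 @ $9.30 = $3,864.35
Total COGS = $975.80 + $3,864.35 = $4,840.15
Ending inventory: 162 @ $15.30 + 2 @ $14.35 + 257 @ $13.65 + 212 @ $12.30 + 9 @ $9.30 = $8,706.65
Check: goods available $13,546.80 = COGS $4,840.15 + ending $8,706.65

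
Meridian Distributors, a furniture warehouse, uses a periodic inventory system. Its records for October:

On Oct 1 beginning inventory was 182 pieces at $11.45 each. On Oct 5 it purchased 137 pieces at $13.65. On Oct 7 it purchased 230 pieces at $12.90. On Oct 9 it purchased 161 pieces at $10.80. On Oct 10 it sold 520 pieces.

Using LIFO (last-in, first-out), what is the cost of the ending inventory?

Oct 10, 520 sold [LIFO — newest first]: 161 @ $10.80 + 230 @ $12.90 + 129 @ $13.65 = $6,466.65
Ending inventory: 182 @ $11.45 + 8 @ $13.65 = $2,193.10

Ending inventory = $2,193.10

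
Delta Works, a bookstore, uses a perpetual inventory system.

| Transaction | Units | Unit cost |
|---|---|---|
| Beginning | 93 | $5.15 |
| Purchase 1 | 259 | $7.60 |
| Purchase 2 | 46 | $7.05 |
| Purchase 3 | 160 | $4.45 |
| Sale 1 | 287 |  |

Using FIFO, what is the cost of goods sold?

Sale 1 (287) [FIFO — oldest first]: 93 @ $5.15 + 194 @ $7.60 = $1,953.35
Ending inventory: 65 @ $7.60 + 46 @ $7.05 + 160 @ $4.45 = $1,530.30
Check: goods available $3,483.65 = COGS $1,953.35 + ending $1,530.30

COGS = $1,953.35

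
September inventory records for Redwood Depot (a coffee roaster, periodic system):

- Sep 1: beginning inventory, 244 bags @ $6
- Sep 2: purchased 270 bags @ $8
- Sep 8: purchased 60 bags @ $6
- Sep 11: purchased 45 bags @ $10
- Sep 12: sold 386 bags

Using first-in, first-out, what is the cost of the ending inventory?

Ending inventory = $1,834

Sep 12, 386 sold [FIFO — oldest first]: 244 @ $6 + 142 @ $8 = $2,600
Ending inventory: 128 @ $8 + 60 @ $6 + 45 @ $10 = $1,834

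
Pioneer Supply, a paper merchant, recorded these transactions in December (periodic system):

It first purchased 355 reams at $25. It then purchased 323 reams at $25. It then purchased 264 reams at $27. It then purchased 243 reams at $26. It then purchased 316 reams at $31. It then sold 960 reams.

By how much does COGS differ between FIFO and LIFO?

$2,121

FIFO COGS: 355 @ $25 + 323 @ $25 + 264 @ $27 + 18 @ $26 = $24,546
LIFO COGS: 316 @ $31 + 243 @ $26 + 264 @ $27 + 137 @ $25 = $26,667
Difference = |$24,546 − $26,667| = $2,121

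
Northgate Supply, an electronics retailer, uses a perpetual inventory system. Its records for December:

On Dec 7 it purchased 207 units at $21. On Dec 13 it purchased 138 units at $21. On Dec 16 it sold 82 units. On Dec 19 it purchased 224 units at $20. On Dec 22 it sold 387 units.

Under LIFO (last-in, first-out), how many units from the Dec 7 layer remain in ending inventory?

Dec 16, 82 sold [LIFO — newest first]: 82 @ $21 = $1,722
Dec 22, 387 sold [LIFO — newest first]: 224 @ $20 + 56 @ $21 + 107 @ $21 = $7,903
Total COGS = $1,722 + $7,903 = $9,625
Ending inventory: 100 @ $21 = $2,100

100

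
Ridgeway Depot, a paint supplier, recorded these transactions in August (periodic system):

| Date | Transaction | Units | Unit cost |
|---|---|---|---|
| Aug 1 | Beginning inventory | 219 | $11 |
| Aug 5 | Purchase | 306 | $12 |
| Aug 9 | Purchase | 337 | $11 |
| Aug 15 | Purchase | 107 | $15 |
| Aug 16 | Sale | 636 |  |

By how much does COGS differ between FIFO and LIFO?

$314

FIFO COGS: 219 @ $11 + 306 @ $12 + 111 @ $11 = $7,302
LIFO COGS: 107 @ $15 + 337 @ $11 + 192 @ $12 = $7,616
Difference = |$7,302 − $7,616| = $314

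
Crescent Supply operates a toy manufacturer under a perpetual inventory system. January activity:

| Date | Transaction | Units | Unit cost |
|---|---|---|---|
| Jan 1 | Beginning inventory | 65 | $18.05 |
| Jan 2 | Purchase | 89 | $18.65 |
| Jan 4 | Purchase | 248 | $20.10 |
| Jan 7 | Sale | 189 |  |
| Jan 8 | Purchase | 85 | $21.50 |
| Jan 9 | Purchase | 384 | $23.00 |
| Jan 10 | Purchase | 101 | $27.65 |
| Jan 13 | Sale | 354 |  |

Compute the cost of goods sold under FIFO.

COGS = $10,933.40

Jan 7, 189 sold [FIFO — oldest first]: 65 @ $18.05 + 89 @ $18.65 + 35 @ $20.10 = $3,536.60
Jan 13, 354 sold [FIFO — oldest first]: 213 @ $20.10 + 85 @ $21.50 + 56 @ $23.00 = $7,396.80
Total COGS = $3,536.60 + $7,396.80 = $10,933.40
Ending inventory: 328 @ $23.00 + 101 @ $27.65 = $10,336.65
Check: goods available $21,270.05 = COGS $10,933.40 + ending $10,336.65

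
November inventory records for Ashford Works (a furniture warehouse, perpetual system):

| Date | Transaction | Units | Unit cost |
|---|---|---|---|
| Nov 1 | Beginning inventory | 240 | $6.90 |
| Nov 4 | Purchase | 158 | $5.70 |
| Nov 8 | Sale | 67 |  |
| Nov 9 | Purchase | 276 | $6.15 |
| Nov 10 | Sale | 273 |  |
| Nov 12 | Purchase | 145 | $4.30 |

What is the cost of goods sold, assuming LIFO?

COGS = $2,060.85

Nov 8, 67 sold [LIFO — newest first]: 67 @ $5.70 = $381.90
Nov 10, 273 sold [LIFO — newest first]: 273 @ $6.15 = $1,678.95
Total COGS = $381.90 + $1,678.95 = $2,060.85
Ending inventory: 240 @ $6.90 + 91 @ $5.70 + 3 @ $6.15 + 145 @ $4.30 = $2,816.65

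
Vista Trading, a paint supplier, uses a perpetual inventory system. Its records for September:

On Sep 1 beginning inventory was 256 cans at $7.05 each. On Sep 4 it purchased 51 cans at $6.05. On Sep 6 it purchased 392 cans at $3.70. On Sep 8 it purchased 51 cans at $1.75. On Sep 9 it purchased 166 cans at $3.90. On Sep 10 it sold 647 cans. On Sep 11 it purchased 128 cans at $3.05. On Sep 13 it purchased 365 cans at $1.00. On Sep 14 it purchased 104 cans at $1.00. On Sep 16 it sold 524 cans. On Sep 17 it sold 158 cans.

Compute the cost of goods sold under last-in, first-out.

Sep 10, 647 sold [LIFO — newest first]: 166 @ $3.90 + 51 @ $1.75 + 392 @ $3.70 + 38 @ $6.05 = $2,416.95
Sep 16, 524 sold [LIFO — newest first]: 104 @ $1.00 + 365 @ $1.00 + 55 @ $3.05 = $636.75
Sep 17, 158 sold [LIFO — newest first]: 73 @ $3.05 + 13 @ $6.05 + 72 @ $7.05 = $808.90
Total COGS = $2,416.95 + $636.75 + $808.90 = $3,862.60
Ending inventory: 184 @ $7.05 = $1,297.20
Check: goods available $5,159.80 = COGS $3,862.60 + ending $1,297.20

COGS = $3,862.60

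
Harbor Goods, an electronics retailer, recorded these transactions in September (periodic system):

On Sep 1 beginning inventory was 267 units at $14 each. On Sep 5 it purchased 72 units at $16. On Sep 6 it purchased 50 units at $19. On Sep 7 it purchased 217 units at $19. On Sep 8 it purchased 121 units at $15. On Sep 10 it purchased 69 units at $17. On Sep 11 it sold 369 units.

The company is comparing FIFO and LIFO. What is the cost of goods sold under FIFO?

COGS = $5,460

FIFO COGS: 267 @ $14 + 72 @ $16 + 30 @ $19 = $5,460
LIFO COGS: 69 @ $17 + 121 @ $15 + 179 @ $19 = $6,389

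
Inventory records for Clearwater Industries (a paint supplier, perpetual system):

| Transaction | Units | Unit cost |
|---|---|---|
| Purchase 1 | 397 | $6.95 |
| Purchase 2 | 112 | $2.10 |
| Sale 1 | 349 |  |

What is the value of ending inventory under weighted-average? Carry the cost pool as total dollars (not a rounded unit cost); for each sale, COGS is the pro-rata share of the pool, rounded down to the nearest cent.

Ending inventory = $941.25

After Purchase 1: 397 on hand, pool $2,759.15 (≈ $6.9500 each)
After Purchase 2: 509 on hand, pool $2,994.35 (≈ $5.8828 each)
Sale 1, sell 349: 349/509 × $2,994.35 → $2,053.10
Ending inventory (cost pool remaining) = $941.25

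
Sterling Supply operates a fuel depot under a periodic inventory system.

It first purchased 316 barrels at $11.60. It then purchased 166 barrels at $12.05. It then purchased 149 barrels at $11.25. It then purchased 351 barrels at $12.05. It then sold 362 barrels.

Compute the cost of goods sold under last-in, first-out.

COGS = $4,353.30

Sale 1 (362) [LIFO — newest first]: 351 @ $12.05 + 11 @ $11.25 = $4,353.30
Ending inventory: 316 @ $11.60 + 166 @ $12.05 + 138 @ $11.25 = $7,218.40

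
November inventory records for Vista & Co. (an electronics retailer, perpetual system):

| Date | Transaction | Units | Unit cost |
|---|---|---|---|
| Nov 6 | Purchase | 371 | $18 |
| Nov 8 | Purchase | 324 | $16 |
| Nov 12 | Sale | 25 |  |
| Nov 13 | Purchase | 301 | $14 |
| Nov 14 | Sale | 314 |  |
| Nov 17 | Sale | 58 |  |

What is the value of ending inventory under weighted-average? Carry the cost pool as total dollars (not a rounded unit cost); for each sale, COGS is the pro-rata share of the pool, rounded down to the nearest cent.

After Nov 6: 371 on hand, pool $6,678.00 (≈ $18.0000 each)
After Nov 8: 695 on hand, pool $11,862.00 (≈ $17.0676 each)
Nov 12, sell 25: 25/695 × $11,862.00 → $426.69
After Nov 13: 971 on hand, pool $15,649.31 (≈ $16.1167 each)
Nov 14, sell 314: 314/971 × $15,649.31 → $5,060.64
Nov 17, sell 58: 58/657 × $10,588.67 → $934.76
Total COGS = $426.69 + $5,060.64 + $934.76 = $6,422.09
Ending inventory (cost pool remaining) = $9,653.91

Ending inventory = $9,653.91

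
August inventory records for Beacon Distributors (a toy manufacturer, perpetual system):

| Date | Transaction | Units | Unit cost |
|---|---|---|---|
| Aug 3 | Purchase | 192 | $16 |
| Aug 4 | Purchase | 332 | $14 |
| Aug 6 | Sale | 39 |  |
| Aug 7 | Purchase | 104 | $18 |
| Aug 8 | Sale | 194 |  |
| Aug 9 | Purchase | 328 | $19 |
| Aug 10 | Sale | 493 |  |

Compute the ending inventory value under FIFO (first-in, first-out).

Aug 6, 39 sold [FIFO — oldest first]: 39 @ $16 = $624
Aug 8, 194 sold [FIFO — oldest first]: 153 @ $16 + 41 @ $14 = $3,022
Aug 10, 493 sold [FIFO — oldest first]: 291 @ $14 + 104 @ $18 + 98 @ $19 = $7,808
Total COGS = $624 + $3,022 + $7,808 = $11,454
Ending inventory: 230 @ $19 = $4,370

Ending inventory = $4,370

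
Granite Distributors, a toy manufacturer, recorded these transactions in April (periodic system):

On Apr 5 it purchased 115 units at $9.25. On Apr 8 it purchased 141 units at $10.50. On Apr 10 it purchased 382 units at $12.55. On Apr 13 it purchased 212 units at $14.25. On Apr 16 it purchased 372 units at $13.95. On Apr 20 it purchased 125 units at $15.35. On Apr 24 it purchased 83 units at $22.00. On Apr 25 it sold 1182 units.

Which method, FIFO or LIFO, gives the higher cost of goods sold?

LIFO

FIFO COGS: 115 @ $9.25 + 141 @ $10.50 + 382 @ $12.55 + 212 @ $14.25 + 332 @ $13.95 = $14,990.75
LIFO COGS: 83 @ $22.00 + 125 @ $15.35 + 372 @ $13.95 + 212 @ $14.25 + 382 @ $12.55 + 8 @ $10.50 = $16,833.25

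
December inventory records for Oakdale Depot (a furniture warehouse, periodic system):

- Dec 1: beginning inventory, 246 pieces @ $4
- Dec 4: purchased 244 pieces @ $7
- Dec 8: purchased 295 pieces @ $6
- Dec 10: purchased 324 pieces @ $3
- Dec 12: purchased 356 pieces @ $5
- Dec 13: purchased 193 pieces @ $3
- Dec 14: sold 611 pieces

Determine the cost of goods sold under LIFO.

Dec 14, 611 sold [LIFO — newest first]: 193 @ $3 + 356 @ $5 + 62 @ $3 = $2,545
Ending inventory: 246 @ $4 + 244 @ $7 + 295 @ $6 + 262 @ $3 = $5,248

COGS = $2,545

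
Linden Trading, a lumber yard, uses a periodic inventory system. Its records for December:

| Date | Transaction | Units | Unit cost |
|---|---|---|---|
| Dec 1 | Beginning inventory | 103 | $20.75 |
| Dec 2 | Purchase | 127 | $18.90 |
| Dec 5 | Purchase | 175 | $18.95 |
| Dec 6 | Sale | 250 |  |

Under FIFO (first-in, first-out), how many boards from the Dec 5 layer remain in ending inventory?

155

Dec 6, 250 sold [FIFO — oldest first]: 103 @ $20.75 + 127 @ $18.90 + 20 @ $18.95 = $4,916.55
Ending inventory: 155 @ $18.95 = $2,937.25
Check: goods available $7,853.80 = COGS $4,916.55 + ending $2,937.25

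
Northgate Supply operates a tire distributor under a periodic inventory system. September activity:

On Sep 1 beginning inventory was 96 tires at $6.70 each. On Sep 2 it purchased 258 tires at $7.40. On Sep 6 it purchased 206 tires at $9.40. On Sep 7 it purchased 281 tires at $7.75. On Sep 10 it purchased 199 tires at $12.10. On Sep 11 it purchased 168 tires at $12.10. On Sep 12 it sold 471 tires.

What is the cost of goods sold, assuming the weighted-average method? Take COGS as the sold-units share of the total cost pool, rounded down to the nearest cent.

Sep 12, sell 471: 471/1208 × $11,107.25 → $4,330.72
Ending inventory (cost pool remaining) = $6,776.53
Check: goods available $11,107.25 = COGS $4,330.72 + ending $6,776.53

COGS = $4,330.72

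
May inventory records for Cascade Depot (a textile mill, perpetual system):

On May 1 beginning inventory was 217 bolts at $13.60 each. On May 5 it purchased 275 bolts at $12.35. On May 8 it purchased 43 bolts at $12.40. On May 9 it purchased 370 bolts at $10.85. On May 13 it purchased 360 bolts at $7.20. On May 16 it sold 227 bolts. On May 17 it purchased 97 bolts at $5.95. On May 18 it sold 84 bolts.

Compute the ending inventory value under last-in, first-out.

May 16, 227 sold [LIFO — newest first]: 227 @ $7.20 = $1,634.40
May 18, 84 sold [LIFO — newest first]: 84 @ $5.95 = $499.80
Total COGS = $1,634.40 + $499.80 = $2,134.20
Ending inventory: 217 @ $13.60 + 275 @ $12.35 + 43 @ $12.40 + 370 @ $10.85 + 133 @ $7.20 + 13 @ $5.95 = $11,930.10

Ending inventory = $11,930.10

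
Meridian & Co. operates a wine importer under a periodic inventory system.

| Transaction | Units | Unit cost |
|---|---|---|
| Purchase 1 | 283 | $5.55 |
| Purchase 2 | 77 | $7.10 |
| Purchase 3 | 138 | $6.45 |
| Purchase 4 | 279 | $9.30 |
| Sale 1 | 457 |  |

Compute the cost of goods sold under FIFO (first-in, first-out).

COGS = $2,743.00

Sale 1 (457) [FIFO — oldest first]: 283 @ $5.55 + 77 @ $7.10 + 97 @ $6.45 = $2,743.00
Ending inventory: 41 @ $6.45 + 279 @ $9.30 = $2,859.15
Check: goods available $5,602.15 = COGS $2,743.00 + ending $2,859.15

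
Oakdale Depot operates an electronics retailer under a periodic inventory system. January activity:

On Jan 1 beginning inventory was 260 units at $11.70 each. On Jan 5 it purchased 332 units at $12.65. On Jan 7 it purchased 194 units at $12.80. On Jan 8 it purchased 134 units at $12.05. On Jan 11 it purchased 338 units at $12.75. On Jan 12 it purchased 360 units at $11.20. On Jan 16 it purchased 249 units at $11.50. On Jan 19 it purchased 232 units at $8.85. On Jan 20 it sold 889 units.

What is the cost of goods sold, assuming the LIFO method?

COGS = $9,560.70

Jan 20, 889 sold [LIFO — newest first]: 232 @ $8.85 + 249 @ $11.50 + 360 @ $11.20 + 48 @ $12.75 = $9,560.70
Ending inventory: 260 @ $11.70 + 332 @ $12.65 + 194 @ $12.80 + 134 @ $12.05 + 290 @ $12.75 = $15,037.20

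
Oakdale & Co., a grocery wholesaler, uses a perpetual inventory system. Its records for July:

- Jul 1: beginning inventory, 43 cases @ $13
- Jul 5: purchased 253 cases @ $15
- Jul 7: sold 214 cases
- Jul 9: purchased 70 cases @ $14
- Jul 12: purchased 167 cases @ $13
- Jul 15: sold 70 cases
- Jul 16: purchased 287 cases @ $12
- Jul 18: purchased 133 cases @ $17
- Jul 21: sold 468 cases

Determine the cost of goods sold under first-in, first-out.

COGS = $10,133

Jul 7, 214 sold [FIFO — oldest first]: 43 @ $13 + 171 @ $15 = $3,124
Jul 15, 70 sold [FIFO — oldest first]: 70 @ $15 = $1,050
Jul 21, 468 sold [FIFO — oldest first]: 12 @ $15 + 70 @ $14 + 167 @ $13 + 219 @ $12 = $5,959
Total COGS = $3,124 + $1,050 + $5,959 = $10,133
Ending inventory: 68 @ $12 + 133 @ $17 = $3,077
Check: goods available $13,210 = COGS $10,133 + ending $3,077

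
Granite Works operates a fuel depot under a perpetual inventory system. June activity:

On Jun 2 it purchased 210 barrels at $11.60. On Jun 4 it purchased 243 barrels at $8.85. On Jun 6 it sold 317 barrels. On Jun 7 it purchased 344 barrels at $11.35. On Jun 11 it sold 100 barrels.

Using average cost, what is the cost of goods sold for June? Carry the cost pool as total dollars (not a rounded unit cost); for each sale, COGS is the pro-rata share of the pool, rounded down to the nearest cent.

COGS = $4,309.85

After Jun 2: 210 on hand, pool $2,436.00 (≈ $11.6000 each)
After Jun 4: 453 on hand, pool $4,586.55 (≈ $10.1248 each)
Jun 6, sell 317: 317/453 × $4,586.55 → $3,209.57
After Jun 7: 480 on hand, pool $5,281.38 (≈ $11.0029 each)
Jun 11, sell 100: 100/480 × $5,281.38 → $1,100.28
Total COGS = $3,209.57 + $1,100.28 = $4,309.85
Ending inventory (cost pool remaining) = $4,181.10
Check: goods available $8,490.95 = COGS $4,309.85 + ending $4,181.10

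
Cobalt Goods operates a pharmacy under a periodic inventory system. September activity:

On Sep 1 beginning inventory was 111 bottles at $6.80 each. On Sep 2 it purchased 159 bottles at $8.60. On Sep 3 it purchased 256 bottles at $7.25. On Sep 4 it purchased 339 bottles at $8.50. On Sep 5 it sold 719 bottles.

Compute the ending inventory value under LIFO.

Ending inventory = $1,055.80

Sep 5, 719 sold [LIFO — newest first]: 339 @ $8.50 + 256 @ $7.25 + 124 @ $8.60 = $5,803.90
Ending inventory: 111 @ $6.80 + 35 @ $8.60 = $1,055.80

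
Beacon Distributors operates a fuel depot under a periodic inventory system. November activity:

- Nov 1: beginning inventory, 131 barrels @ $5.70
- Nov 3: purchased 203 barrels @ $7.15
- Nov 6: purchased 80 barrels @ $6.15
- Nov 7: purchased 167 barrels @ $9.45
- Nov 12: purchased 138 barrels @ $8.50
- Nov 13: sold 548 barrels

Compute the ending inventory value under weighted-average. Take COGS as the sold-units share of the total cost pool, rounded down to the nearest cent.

Ending inventory = $1,294.11

Nov 13, sell 548: 548/719 × $5,441.30 → $4,147.19
Ending inventory (cost pool remaining) = $1,294.11
Check: goods available $5,441.30 = COGS $4,147.19 + ending $1,294.11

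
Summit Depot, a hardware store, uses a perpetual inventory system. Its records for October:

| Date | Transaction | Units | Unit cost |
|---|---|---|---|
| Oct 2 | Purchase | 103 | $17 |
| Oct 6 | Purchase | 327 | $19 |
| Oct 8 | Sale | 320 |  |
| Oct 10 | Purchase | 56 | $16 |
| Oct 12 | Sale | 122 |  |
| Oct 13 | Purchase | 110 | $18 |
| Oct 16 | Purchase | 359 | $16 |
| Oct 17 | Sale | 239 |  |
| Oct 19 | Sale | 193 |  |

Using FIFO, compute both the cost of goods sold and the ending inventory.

Oct 8, 320 sold [FIFO — oldest first]: 103 @ $17 + 217 @ $19 = $5,874
Oct 12, 122 sold [FIFO — oldest first]: 110 @ $19 + 12 @ $16 = $2,282
Oct 17, 239 sold [FIFO — oldest first]: 44 @ $16 + 110 @ $18 + 85 @ $16 = $4,044
Oct 19, 193 sold [FIFO — oldest first]: 193 @ $16 = $3,088
Total COGS = $5,874 + $2,282 + $4,044 + $3,088 = $15,288
Ending inventory: 81 @ $16 = $1,296
Check: goods available $16,584 = COGS $15,288 + ending $1,296

COGS = $15,288; ending inventory = $1,296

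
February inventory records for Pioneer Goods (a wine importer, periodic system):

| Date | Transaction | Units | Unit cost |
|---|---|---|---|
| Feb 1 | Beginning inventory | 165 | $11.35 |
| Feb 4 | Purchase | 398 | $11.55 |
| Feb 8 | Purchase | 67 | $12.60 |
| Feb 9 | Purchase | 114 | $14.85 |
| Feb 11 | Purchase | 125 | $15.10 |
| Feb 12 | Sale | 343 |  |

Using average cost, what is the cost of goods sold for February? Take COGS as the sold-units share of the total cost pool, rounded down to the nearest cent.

Feb 12, sell 343: 343/869 × $10,894.25 → $4,300.03
Ending inventory (cost pool remaining) = $6,594.22

COGS = $4,300.03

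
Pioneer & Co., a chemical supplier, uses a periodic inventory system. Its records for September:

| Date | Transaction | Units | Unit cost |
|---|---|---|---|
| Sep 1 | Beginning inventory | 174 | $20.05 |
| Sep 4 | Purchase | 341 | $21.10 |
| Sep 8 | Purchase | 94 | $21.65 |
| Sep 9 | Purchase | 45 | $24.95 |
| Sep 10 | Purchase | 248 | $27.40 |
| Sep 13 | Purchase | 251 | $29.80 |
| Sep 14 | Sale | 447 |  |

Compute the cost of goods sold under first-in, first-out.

Sep 14, 447 sold [FIFO — oldest first]: 174 @ $20.05 + 273 @ $21.10 = $9,249.00
Ending inventory: 68 @ $21.10 + 94 @ $21.65 + 45 @ $24.95 + 248 @ $27.40 + 251 @ $29.80 = $18,867.65

COGS = $9,249.00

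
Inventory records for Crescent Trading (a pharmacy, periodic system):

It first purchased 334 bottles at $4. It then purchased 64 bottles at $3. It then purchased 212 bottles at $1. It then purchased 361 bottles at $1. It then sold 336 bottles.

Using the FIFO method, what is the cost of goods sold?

Sale 1 (336) [FIFO — oldest first]: 334 @ $4 + 2 @ $3 = $1,342
Ending inventory: 62 @ $3 + 212 @ $1 + 361 @ $1 = $759
Check: goods available $2,101 = COGS $1,342 + ending $759

COGS = $1,342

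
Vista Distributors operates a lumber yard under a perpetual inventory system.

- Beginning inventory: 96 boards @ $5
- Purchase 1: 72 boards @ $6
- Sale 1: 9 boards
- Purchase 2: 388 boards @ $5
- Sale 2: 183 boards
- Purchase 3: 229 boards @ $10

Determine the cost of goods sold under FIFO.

COGS = $1,032

Sale 1 (9) [FIFO — oldest first]: 9 @ $5 = $45
Sale 2 (183) [FIFO — oldest first]: 87 @ $5 + 72 @ $6 + 24 @ $5 = $987
Total COGS = $45 + $987 = $1,032
Ending inventory: 364 @ $5 + 229 @ $10 = $4,110
Check: goods available $5,142 = COGS $1,032 + ending $4,110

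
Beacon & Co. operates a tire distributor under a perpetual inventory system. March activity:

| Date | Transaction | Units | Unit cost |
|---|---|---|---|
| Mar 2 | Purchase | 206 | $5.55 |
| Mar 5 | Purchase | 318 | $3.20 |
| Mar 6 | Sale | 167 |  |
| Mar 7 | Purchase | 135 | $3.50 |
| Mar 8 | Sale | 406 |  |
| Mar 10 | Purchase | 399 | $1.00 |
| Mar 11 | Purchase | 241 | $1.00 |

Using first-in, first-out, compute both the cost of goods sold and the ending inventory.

COGS = $2,332.40; ending inventory = $941.00

Mar 6, 167 sold [FIFO — oldest first]: 167 @ $5.55 = $926.85
Mar 8, 406 sold [FIFO — oldest first]: 39 @ $5.55 + 318 @ $3.20 + 49 @ $3.50 = $1,405.55
Total COGS = $926.85 + $1,405.55 = $2,332.40
Ending inventory: 86 @ $3.50 + 399 @ $1.00 + 241 @ $1.00 = $941.00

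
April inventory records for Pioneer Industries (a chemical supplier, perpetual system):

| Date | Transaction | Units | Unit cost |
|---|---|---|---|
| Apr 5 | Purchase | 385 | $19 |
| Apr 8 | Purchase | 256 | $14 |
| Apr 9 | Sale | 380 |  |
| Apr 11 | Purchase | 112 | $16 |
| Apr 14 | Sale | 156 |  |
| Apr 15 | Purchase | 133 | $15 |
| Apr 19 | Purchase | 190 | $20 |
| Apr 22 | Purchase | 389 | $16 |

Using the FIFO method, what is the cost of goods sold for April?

Apr 9, 380 sold [FIFO — oldest first]: 380 @ $19 = $7,220
Apr 14, 156 sold [FIFO — oldest first]: 5 @ $19 + 151 @ $14 = $2,209
Total COGS = $7,220 + $2,209 = $9,429
Ending inventory: 105 @ $14 + 112 @ $16 + 133 @ $15 + 190 @ $20 + 389 @ $16 = $15,281
Check: goods available $24,710 = COGS $9,429 + ending $15,281

COGS = $9,429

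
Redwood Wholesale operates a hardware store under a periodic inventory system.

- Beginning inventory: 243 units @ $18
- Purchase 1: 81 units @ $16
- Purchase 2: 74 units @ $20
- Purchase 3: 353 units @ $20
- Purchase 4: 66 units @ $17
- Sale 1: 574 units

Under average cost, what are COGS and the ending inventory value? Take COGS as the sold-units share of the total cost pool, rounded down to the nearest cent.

COGS = $10,771.80; ending inventory = $4,560.20

Sale 1, sell 574: 574/817 × $15,332.00 → $10,771.80
Ending inventory (cost pool remaining) = $4,560.20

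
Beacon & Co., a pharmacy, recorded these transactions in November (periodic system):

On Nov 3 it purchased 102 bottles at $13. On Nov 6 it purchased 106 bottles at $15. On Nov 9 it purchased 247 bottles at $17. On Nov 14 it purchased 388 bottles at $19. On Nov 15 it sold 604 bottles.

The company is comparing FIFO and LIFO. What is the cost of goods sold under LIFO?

FIFO COGS: 102 @ $13 + 106 @ $15 + 247 @ $17 + 149 @ $19 = $9,946
LIFO COGS: 388 @ $19 + 216 @ $17 = $11,044

COGS = $11,044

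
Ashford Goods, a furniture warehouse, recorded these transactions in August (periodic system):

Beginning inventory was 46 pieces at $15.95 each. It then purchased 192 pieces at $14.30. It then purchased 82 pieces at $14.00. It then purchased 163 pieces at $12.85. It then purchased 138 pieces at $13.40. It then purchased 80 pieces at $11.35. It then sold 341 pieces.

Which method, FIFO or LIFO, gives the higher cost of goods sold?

FIFO

FIFO COGS: 46 @ $15.95 + 192 @ $14.30 + 82 @ $14.00 + 21 @ $12.85 = $4,897.15
LIFO COGS: 80 @ $11.35 + 138 @ $13.40 + 123 @ $12.85 = $4,337.75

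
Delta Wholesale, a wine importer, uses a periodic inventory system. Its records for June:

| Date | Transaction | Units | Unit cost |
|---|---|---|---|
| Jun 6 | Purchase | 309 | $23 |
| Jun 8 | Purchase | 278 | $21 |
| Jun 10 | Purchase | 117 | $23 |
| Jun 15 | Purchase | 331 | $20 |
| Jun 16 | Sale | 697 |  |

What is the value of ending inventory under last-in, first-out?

Jun 16, 697 sold [LIFO — newest first]: 331 @ $20 + 117 @ $23 + 249 @ $21 = $14,540
Ending inventory: 309 @ $23 + 29 @ $21 = $7,716

Ending inventory = $7,716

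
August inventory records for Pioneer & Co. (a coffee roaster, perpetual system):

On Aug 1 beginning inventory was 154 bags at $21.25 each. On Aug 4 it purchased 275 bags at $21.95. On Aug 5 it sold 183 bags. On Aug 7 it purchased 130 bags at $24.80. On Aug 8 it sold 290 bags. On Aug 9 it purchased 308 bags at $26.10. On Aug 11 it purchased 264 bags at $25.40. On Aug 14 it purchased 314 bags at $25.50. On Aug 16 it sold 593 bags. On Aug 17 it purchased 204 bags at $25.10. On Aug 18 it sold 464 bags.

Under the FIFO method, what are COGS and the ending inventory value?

COGS = $37,417.65; ending inventory = $2,986.90

Aug 5, 183 sold [FIFO — oldest first]: 154 @ $21.25 + 29 @ $21.95 = $3,909.05
Aug 8, 290 sold [FIFO — oldest first]: 246 @ $21.95 + 44 @ $24.80 = $6,490.90
Aug 16, 593 sold [FIFO — oldest first]: 86 @ $24.80 + 308 @ $26.10 + 199 @ $25.40 = $15,226.20
Aug 18, 464 sold [FIFO — oldest first]: 65 @ $25.40 + 314 @ $25.50 + 85 @ $25.10 = $11,791.50
Total COGS = $3,909.05 + $6,490.90 + $15,226.20 + $11,791.50 = $37,417.65
Ending inventory: 119 @ $25.10 = $2,986.90
Check: goods available $40,404.55 = COGS $37,417.65 + ending $2,986.90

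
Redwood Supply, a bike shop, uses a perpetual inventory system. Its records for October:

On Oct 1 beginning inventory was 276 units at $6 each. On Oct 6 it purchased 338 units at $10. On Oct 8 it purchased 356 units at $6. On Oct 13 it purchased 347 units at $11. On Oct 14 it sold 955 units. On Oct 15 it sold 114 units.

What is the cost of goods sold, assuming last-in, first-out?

Oct 14, 955 sold [LIFO — newest first]: 347 @ $11 + 356 @ $6 + 252 @ $10 = $8,473
Oct 15, 114 sold [LIFO — newest first]: 86 @ $10 + 28 @ $6 = $1,028
Total COGS = $8,473 + $1,028 = $9,501
Ending inventory: 248 @ $6 = $1,488

COGS = $9,501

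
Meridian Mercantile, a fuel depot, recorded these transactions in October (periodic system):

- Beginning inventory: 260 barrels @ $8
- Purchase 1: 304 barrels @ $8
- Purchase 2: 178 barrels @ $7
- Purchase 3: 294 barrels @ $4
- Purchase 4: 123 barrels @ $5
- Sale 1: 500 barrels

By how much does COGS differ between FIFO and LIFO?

FIFO COGS: 260 @ $8 + 240 @ $8 = $4,000
LIFO COGS: 123 @ $5 + 294 @ $4 + 83 @ $7 = $2,372
Difference = |$4,000 − $2,372| = $1,628

$1,628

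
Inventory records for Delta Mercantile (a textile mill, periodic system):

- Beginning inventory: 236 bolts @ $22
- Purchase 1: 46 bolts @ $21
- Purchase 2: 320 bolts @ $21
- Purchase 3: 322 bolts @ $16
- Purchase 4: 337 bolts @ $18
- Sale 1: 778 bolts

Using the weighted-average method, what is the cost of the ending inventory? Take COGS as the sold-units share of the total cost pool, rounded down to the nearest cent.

Ending inventory = $9,229.48

Sale 1, sell 778: 778/1261 × $24,096.00 → $14,866.52
Ending inventory (cost pool remaining) = $9,229.48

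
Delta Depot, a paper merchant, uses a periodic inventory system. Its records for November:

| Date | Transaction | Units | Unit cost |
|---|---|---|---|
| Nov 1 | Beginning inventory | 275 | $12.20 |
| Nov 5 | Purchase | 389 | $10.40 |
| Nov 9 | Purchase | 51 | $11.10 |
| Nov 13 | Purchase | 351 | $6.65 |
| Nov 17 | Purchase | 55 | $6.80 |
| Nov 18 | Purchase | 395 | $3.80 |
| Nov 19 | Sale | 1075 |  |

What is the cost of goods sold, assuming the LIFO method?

Nov 19, 1075 sold [LIFO — newest first]: 395 @ $3.80 + 55 @ $6.80 + 351 @ $6.65 + 51 @ $11.10 + 223 @ $10.40 = $7,094.45
Ending inventory: 275 @ $12.20 + 166 @ $10.40 = $5,081.40
Check: goods available $12,175.85 = COGS $7,094.45 + ending $5,081.40

COGS = $7,094.45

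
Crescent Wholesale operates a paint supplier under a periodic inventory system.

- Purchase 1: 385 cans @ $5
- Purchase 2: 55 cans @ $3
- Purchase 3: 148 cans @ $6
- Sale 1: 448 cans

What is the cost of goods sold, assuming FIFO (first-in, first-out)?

Sale 1 (448) [FIFO — oldest first]: 385 @ $5 + 55 @ $3 + 8 @ $6 = $2,138
Ending inventory: 140 @ $6 = $840
Check: goods available $2,978 = COGS $2,138 + ending $840

COGS = $2,138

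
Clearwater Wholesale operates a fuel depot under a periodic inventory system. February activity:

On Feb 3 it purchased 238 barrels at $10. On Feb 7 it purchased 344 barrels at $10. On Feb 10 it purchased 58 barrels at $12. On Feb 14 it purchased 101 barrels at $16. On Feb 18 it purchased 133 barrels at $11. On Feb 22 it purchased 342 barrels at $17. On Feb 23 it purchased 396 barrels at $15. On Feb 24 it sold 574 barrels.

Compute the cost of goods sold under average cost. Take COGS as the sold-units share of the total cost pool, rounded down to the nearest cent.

Feb 24, sell 574: 574/1612 × $21,349.00 → $7,601.93
Ending inventory (cost pool remaining) = $13,747.07

COGS = $7,601.93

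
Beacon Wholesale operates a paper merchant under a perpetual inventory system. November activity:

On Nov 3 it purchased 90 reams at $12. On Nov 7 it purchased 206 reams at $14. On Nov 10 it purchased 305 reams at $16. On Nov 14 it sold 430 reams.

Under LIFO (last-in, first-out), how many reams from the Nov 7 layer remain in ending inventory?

81

Nov 14, 430 sold [LIFO — newest first]: 305 @ $16 + 125 @ $14 = $6,630
Ending inventory: 90 @ $12 + 81 @ $14 = $2,214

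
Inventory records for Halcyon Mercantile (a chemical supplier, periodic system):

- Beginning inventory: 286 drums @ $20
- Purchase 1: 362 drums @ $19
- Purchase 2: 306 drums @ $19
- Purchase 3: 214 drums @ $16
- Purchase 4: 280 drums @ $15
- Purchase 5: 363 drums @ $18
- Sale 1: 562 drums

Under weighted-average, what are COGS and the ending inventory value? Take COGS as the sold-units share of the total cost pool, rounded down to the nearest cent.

Sale 1, sell 562: 562/1811 × $32,570.00 → $10,107.31
Ending inventory (cost pool remaining) = $22,462.69

COGS = $10,107.31; ending inventory = $22,462.69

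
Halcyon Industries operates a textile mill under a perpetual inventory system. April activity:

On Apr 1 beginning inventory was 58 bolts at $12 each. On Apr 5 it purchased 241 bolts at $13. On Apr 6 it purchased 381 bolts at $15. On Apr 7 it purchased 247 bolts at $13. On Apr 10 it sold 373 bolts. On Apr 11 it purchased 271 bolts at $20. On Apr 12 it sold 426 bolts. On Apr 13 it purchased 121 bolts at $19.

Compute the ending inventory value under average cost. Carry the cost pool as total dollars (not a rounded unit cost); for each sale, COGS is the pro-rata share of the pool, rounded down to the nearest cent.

Ending inventory = $8,606.94

After Apr 1: 58 on hand, pool $696.00 (≈ $12.0000 each)
After Apr 5: 299 on hand, pool $3,829.00 (≈ $12.8060 each)
After Apr 6: 680 on hand, pool $9,544.00 (≈ $14.0353 each)
After Apr 7: 927 on hand, pool $12,755.00 (≈ $13.7594 each)
Apr 10, sell 373: 373/927 × $12,755.00 → $5,132.27
After Apr 11: 825 on hand, pool $13,042.73 (≈ $15.8094 each)
Apr 12, sell 426: 426/825 × $13,042.73 → $6,734.79
After Apr 13: 520 on hand, pool $8,606.94 (≈ $16.5518 each)
Total COGS = $5,132.27 + $6,734.79 = $11,867.06
Ending inventory (cost pool remaining) = $8,606.94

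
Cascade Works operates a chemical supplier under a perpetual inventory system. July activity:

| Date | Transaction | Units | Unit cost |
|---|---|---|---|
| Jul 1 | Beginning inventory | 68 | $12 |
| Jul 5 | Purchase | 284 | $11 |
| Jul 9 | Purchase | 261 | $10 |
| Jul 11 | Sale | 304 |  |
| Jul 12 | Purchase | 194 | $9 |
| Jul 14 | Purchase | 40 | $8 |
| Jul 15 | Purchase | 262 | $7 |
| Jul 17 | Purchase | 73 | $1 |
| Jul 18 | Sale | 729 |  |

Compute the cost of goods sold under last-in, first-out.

COGS = $8,816

Jul 11, 304 sold [LIFO — newest first]: 261 @ $10 + 43 @ $11 = $3,083
Jul 18, 729 sold [LIFO — newest first]: 73 @ $1 + 262 @ $7 + 40 @ $8 + 194 @ $9 + 160 @ $11 = $5,733
Total COGS = $3,083 + $5,733 = $8,816
Ending inventory: 68 @ $12 + 81 @ $11 = $1,707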